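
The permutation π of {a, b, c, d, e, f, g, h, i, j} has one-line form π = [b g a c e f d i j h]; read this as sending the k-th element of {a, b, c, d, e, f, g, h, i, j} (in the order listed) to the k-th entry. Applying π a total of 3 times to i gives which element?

Tracing i → j → … returns to i after 3 steps, so i lies in a 3-cycle (h i j).
On a 3-cycle, π^3 is the identity, so π^3 = π^0 there (3 ≡ 0 mod 3).
So π^3(i) = i.

i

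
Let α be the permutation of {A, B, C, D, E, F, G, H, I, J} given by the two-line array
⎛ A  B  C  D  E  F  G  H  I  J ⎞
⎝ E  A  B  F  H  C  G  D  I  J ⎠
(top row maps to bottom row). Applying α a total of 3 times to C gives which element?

E

Tracing C → B → … returns to C after 7 steps, so C lies in a 7-cycle (A, E, H, D, F, C, B).
Advancing 3 steps from C: C → B → A → E.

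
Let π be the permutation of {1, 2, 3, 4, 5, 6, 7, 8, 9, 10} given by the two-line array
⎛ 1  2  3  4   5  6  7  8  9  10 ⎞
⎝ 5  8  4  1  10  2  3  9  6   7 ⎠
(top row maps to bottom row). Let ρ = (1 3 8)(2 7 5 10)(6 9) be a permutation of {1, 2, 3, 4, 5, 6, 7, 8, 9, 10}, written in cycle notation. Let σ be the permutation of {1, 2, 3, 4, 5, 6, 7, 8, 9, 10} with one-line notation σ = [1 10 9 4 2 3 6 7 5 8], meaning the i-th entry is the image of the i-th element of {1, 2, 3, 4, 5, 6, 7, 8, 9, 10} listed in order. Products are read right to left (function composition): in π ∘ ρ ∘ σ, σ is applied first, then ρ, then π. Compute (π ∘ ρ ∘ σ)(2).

8

Chase 2: σ(2) = 10; ρ(10) = 2; π(2) = 8. Hence (π ∘ ρ ∘ σ)(2) = 8.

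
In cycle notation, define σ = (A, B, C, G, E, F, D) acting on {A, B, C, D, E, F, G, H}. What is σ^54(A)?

F

A lies in the 7-cycle (A, B, C, G, E, F, D).
On a 7-cycle, σ^7 is the identity, so σ^54 = σ^5 there (54 ≡ 5 mod 7).
Stepping 5 places around the cycle: A → B → C → G → E → F.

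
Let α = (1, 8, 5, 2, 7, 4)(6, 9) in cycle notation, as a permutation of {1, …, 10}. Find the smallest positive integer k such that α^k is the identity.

The disjoint cycles have lengths 6, 2, 1, 1.
Since disjoint cycles commute, ord(α) = lcm(6, 2) = 6.

6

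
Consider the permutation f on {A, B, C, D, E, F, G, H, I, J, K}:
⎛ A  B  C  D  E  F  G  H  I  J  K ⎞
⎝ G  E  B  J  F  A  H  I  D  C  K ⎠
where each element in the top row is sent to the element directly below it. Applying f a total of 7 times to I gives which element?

Tracing I → D → … returns to I after 10 steps, so I lies in a 10-cycle (A, G, H, I, D, J, C, B, E, F).
Advancing 7 steps from I: I → D → J → C → B → E → F → A.

A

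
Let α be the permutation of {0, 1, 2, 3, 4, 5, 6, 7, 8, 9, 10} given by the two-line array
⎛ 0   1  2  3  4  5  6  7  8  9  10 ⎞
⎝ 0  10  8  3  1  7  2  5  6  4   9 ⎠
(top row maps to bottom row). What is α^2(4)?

10

Tracing 4 → 1 → … returns to 4 after 4 steps, so 4 lies in a 4-cycle (1, 10, 9, 4).
Stepping 2 places around the cycle: 4 → 1 → 10.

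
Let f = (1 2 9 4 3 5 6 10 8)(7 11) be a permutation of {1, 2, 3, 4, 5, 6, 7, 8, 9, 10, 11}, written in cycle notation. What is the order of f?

The cycle type of f is (9, 2).
The order of f is the least common multiple of its cycle lengths: lcm(9, 2) = 18.

18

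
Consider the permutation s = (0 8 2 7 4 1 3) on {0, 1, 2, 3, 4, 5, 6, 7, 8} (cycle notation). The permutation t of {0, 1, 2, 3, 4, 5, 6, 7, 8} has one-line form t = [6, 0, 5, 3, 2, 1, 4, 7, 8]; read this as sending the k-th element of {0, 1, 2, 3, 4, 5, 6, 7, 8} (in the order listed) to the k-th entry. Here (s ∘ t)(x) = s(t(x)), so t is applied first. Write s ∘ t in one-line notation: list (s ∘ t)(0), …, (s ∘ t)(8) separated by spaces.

For each element, apply t then s: 0 → 6 → 6; 1 → 0 → 8; 2 → 5 → 5; 3 → 3 → 0; 4 → 2 → 7; 5 → 1 → 3; 6 → 4 → 1; 7 → 7 → 4; 8 → 8 → 2.
So s ∘ t in one-line form is 6 8 5 0 7 3 1 4 2.

6 8 5 0 7 3 1 4 2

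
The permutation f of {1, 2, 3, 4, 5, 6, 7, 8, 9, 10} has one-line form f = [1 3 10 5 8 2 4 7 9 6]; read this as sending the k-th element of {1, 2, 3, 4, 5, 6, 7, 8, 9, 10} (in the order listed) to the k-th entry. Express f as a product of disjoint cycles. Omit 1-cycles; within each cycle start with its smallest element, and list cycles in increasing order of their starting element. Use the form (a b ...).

Start at 2 and follow images: 2 → 3 → 10 → 6 → 2, giving the cycle (2 3 10 6).
Continuing from each remaining unvisited element yields (2 3 10 6)(4 5 8 7).

(2 3 10 6)(4 5 8 7)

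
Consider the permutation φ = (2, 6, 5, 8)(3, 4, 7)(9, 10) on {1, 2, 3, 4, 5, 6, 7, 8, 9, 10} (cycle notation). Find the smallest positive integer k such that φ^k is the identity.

The cycle type of φ is (4, 3, 2, 1).
Since disjoint cycles commute, ord(φ) = lcm(4, 3, 2) = 12.

12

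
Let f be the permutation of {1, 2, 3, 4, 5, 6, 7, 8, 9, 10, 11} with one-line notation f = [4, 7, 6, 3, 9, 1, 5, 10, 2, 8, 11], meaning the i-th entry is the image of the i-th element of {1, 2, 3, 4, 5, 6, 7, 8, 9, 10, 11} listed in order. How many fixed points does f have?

The fixed points (elements with f(x) = x) are {11}, so there is 1.

1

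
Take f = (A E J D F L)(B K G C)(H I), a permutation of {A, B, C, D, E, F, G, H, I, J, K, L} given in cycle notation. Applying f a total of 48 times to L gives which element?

L

L lies in the 6-cycle (A E J D F L).
On a 6-cycle, f^6 is the identity, so f^48 = f^0 there (48 ≡ 0 mod 6).
So f^48(L) = L.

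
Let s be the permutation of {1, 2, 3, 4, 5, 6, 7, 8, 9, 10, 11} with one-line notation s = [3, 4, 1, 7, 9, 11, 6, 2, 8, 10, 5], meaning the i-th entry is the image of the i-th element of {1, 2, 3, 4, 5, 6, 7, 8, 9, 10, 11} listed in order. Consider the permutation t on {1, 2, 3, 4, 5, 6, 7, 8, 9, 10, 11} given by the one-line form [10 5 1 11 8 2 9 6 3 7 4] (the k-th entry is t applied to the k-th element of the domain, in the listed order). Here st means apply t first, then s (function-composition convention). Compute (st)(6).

t(6) = 2, then s(2) = 4; composing gives (st)(6) = 4.

4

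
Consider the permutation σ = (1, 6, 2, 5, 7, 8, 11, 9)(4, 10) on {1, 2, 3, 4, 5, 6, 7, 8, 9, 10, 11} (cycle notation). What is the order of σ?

8

The disjoint cycles have lengths 8, 2, 1.
The order of σ is the least common multiple of its cycle lengths: lcm(8, 2) = 8.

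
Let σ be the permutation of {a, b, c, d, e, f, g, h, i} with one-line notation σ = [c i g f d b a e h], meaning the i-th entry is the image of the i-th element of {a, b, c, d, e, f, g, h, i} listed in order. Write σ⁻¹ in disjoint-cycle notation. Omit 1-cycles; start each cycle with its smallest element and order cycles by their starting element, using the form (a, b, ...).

First write σ in disjoint cycles: (a, c, g)(b, i, h, e, d, f).
The inverse reverses every cycle; in canonical form, σ⁻¹ = (a, g, c)(b, f, d, e, h, i).

(a, g, c)(b, f, d, e, h, i)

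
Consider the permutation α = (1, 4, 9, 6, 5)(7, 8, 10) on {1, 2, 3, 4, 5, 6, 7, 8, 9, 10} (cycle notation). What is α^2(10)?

10 lies in the 3-cycle (7, 8, 10).
Stepping 2 places around the cycle: 10 → 7 → 8.

8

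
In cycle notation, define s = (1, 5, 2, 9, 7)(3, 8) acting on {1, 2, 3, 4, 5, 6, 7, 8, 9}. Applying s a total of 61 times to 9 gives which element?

7

9 lies in the 5-cycle (1, 5, 2, 9, 7).
Powers repeat with period 5 on this cycle, and 61 mod 5 = 1, so s^61(9) = s^1(9).
Advancing 1 step from 9: 9 → 7.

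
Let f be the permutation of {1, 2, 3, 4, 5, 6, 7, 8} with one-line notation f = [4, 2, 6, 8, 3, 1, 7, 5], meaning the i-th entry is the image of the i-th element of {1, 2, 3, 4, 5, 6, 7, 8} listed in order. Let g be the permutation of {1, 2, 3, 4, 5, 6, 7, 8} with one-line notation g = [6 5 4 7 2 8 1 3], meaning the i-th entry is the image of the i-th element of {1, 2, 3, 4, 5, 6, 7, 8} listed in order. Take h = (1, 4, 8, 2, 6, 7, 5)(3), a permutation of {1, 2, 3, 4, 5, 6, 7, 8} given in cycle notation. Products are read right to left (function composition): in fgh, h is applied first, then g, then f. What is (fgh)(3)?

8

Chase 3: h(3) = 3; g(3) = 4; f(4) = 8. Hence (fgh)(3) = 8.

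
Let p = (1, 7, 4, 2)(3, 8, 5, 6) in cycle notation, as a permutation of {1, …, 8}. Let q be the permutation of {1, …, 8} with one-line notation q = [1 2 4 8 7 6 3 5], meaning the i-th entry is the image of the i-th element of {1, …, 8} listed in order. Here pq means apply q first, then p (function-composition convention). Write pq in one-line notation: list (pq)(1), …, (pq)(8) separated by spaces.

7 1 2 5 4 3 8 6

(pq)(x) = p(q(x)). Computing each image: p(q(1)) = p(1) = 7, p(q(2)) = p(2) = 1, p(q(3)) = p(4) = 2, p(q(4)) = p(8) = 5, p(q(5)) = p(7) = 4, p(q(6)) = p(6) = 3, p(q(7)) = p(3) = 8, p(q(8)) = p(5) = 6.
Hence pq = [7 1 2 5 4 3 8 6].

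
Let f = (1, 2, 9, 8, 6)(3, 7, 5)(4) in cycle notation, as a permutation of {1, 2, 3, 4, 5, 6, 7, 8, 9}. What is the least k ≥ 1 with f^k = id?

15

The disjoint cycles have lengths 5, 3, 1.
Since disjoint cycles commute, ord(f) = lcm(5, 3) = 15.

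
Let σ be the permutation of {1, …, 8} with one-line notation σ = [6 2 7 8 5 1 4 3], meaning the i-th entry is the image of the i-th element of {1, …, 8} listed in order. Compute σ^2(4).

3

Tracing 4 → 8 → … returns to 4 after 4 steps, so 4 lies in a 4-cycle (3, 7, 4, 8).
Stepping 2 places around the cycle: 4 → 8 → 3.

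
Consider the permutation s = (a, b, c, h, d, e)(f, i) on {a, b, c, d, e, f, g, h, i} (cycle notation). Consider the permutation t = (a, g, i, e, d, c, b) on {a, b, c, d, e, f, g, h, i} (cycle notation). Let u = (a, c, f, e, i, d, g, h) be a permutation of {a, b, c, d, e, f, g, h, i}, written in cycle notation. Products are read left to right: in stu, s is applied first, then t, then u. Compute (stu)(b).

Chase b: s(b) = c; t(c) = b; u(b) = b. Hence (stu)(b) = b.

b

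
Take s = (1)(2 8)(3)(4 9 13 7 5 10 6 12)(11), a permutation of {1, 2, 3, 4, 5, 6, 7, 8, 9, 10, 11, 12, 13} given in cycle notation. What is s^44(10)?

10 lies in the 8-cycle (4 9 13 7 5 10 6 12).
On an 8-cycle, s^8 is the identity, so s^44 = s^4 there (44 ≡ 4 mod 8).
Advancing 4 steps from 10: 10 → 6 → 12 → 4 → 9.

9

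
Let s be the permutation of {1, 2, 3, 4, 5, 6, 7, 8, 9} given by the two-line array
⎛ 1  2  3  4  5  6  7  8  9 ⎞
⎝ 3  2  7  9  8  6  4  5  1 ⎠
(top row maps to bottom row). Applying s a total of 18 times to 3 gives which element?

Tracing 3 → 7 → … returns to 3 after 5 steps, so 3 lies in a 5-cycle (1 3 7 4 9).
Since the cycle has length 5, s^18 acts on it the same as s^3 (18 mod 5 = 3).
Advancing 3 steps from 3: 3 → 7 → 4 → 9.

9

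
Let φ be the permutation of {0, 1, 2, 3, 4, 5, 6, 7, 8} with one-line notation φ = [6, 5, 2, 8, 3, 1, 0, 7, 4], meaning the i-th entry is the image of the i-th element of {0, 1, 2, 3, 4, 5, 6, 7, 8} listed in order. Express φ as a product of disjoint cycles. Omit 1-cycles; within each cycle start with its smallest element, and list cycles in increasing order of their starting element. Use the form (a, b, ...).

Iterating φ from 0 gives 0 → 6 → 0; that is the 2-cycle (0, 6).
Repeating from the next unused element and collecting all non-trivial cycles gives (0, 6)(1, 5)(3, 8, 4).

(0, 6)(1, 5)(3, 8, 4)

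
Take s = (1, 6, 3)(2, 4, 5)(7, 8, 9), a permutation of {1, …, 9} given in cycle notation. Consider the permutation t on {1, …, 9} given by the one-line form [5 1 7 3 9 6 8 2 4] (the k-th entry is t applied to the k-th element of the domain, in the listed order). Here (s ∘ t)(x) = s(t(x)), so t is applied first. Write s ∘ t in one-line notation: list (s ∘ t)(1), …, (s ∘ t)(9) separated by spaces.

(s ∘ t)(x) = s(t(x)). Computing each image: s(t(1)) = s(5) = 2, s(t(2)) = s(1) = 6, s(t(3)) = s(7) = 8, s(t(4)) = s(3) = 1, s(t(5)) = s(9) = 7, s(t(6)) = s(6) = 3, s(t(7)) = s(8) = 9, s(t(8)) = s(2) = 4, s(t(9)) = s(4) = 5.
Hence s ∘ t = [2 6 8 1 7 3 9 4 5].

2 6 8 1 7 3 9 4 5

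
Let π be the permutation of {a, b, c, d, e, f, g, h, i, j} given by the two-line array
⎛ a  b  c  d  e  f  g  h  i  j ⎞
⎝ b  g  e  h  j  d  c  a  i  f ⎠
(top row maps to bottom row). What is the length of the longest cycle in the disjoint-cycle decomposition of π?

9

Decomposing into disjoint cycles gives (a b g c e j f d h); the longest has length 9.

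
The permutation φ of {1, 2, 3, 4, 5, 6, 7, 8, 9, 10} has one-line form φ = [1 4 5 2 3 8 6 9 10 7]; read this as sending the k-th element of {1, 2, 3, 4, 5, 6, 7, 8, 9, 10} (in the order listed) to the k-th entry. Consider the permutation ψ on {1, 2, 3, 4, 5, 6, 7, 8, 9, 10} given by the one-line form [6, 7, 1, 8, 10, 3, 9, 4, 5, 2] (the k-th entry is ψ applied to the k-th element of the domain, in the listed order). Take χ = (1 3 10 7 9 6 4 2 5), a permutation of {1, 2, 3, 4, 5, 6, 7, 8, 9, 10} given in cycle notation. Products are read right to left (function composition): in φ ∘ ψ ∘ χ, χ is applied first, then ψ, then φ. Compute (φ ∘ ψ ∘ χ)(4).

6

Apply the permutations in order: χ(4) = 2, then ψ(2) = 7, then φ(7) = 6. So (φ ∘ ψ ∘ χ)(4) = 6.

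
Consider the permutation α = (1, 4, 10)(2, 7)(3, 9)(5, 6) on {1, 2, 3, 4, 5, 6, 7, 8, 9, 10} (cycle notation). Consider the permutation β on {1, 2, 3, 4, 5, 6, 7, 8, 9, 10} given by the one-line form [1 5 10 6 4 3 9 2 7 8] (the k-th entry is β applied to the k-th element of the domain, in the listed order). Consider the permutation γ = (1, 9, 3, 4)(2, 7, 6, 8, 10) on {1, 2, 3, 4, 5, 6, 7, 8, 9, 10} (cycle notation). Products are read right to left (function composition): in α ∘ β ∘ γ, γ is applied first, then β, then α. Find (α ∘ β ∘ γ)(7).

Chase 7: γ(7) = 6; β(6) = 3; α(3) = 9. Hence (α ∘ β ∘ γ)(7) = 9.

9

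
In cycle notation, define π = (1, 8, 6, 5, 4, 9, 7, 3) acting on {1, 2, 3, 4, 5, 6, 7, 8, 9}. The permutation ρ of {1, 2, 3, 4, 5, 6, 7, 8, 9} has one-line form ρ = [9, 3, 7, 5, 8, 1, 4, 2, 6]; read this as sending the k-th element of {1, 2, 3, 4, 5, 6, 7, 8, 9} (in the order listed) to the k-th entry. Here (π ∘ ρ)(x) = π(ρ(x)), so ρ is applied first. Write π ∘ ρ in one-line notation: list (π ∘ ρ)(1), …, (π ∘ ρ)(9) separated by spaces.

7 1 3 4 6 8 9 2 5

(π ∘ ρ)(x) = π(ρ(x)). Computing each image: π(ρ(1)) = π(9) = 7, π(ρ(2)) = π(3) = 1, π(ρ(3)) = π(7) = 3, π(ρ(4)) = π(5) = 4, π(ρ(5)) = π(8) = 6, π(ρ(6)) = π(1) = 8, π(ρ(7)) = π(4) = 9, π(ρ(8)) = π(2) = 2, π(ρ(9)) = π(6) = 5.
Hence π ∘ ρ = [7 1 3 4 6 8 9 2 5].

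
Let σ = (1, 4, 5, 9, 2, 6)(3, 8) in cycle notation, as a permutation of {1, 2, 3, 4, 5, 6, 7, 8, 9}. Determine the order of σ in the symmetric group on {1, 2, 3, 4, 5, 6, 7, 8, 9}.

The cycle type of σ is (6, 2, 1).
The order is lcm(6, 2) = 6.

6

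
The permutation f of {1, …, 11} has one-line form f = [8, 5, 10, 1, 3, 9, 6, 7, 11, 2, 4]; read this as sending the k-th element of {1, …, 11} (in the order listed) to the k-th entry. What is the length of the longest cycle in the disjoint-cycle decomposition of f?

7

Decomposing into disjoint cycles gives (1, 8, 7, 6, 9, 11, 4)(2, 5, 3, 10); the longest has length 7.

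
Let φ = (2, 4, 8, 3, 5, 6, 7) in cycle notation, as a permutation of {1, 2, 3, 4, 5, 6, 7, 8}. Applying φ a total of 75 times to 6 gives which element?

3

6 lies in the 7-cycle (2, 4, 8, 3, 5, 6, 7).
Since the cycle has length 7, φ^75 acts on it the same as φ^5 (75 mod 7 = 5).
Advancing 5 steps from 6: 6 → 7 → 2 → 4 → 8 → 3.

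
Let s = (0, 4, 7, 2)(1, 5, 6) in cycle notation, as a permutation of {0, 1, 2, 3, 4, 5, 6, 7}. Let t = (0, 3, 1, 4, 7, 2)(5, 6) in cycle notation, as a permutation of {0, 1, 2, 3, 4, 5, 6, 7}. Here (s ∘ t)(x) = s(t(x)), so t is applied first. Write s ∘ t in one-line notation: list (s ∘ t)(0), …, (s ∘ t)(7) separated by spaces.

3 7 4 5 2 1 6 0

Chase each element through t then s: 0 → 3 → 3; 1 → 4 → 7; 2 → 0 → 4; 3 → 1 → 5; 4 → 7 → 2; 5 → 6 → 1; 6 → 5 → 6; 7 → 2 → 0.
Collecting the images, s ∘ t = [3 7 4 5 2 1 6 0].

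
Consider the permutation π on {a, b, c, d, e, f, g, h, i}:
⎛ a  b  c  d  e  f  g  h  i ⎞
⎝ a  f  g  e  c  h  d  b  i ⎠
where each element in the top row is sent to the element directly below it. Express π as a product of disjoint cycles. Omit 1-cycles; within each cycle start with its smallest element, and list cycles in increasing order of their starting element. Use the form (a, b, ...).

Start at b and follow images: b → f → h → b, giving the cycle (b, f, h).
Continuing from each remaining unvisited element yields (b, f, h)(c, g, d, e).

(b, f, h)(c, g, d, e)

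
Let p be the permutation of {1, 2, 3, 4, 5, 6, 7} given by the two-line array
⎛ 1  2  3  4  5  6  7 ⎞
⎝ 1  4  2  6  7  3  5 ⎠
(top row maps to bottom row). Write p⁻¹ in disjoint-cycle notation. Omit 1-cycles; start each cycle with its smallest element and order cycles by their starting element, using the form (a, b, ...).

The cycle decomposition of p is (2, 4, 6, 3)(5, 7).
The inverse reverses every cycle; in canonical form, p⁻¹ = (2, 3, 6, 4)(5, 7).

(2, 3, 6, 4)(5, 7)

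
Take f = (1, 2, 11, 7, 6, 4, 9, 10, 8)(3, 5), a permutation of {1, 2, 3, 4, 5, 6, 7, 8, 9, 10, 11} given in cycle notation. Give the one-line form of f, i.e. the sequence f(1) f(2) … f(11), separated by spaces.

2 11 5 9 3 4 6 1 10 8 7

Image by image: 1↦2, 2↦11, 3↦5, 4↦9, 5↦3, 6↦4, 7↦6, 8↦1, 9↦10, 10↦8, 11↦7.
So the one-line form is 2 11 5 9 3 4 6 1 10 8 7.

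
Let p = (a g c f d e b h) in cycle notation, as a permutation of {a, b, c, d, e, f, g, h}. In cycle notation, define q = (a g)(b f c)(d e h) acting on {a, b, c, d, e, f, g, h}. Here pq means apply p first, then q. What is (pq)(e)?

(pq)(e) = q(p(e)). p(e) = b, then q(b) = f. So (pq)(e) = f.

f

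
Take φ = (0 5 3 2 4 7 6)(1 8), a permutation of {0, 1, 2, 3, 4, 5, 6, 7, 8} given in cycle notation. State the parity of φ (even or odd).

The cycle lengths are 7, 2.
A cycle of length ℓ contributes ℓ−1 transpositions, so φ is a product of 6 + 1 = 7 transpositions — odd.

odd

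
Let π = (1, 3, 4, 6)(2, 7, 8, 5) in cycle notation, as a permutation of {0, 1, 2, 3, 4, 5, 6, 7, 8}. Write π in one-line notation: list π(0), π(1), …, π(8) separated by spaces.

0 3 7 4 6 2 1 8 5

Reading each image from the cycles: 0→0, 1→3, 2→7, 3→4, 4→6, 5→2, 6→1, 7→8, 8→5.
So the one-line form is 0 3 7 4 6 2 1 8 5.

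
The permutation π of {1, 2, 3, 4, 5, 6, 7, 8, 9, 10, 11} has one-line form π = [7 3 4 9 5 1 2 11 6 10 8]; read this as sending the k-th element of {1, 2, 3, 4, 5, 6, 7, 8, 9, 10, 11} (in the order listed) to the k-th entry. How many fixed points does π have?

The fixed points (elements with π(x) = x) are {5, 10}, so there are 2.

2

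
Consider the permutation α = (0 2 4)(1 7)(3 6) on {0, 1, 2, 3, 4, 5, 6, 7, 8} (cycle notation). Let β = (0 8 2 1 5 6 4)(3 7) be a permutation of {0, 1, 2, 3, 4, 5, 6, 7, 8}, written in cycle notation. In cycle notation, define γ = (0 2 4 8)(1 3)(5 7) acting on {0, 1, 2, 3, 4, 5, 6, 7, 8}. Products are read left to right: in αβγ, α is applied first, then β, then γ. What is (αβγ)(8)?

4

Apply the permutations in order: α(8) = 8, then β(8) = 2, then γ(2) = 4. So (αβγ)(8) = 4.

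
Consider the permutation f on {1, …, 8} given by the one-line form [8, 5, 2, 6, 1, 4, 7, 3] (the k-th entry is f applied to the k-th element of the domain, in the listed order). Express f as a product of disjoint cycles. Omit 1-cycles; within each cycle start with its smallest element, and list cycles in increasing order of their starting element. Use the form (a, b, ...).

From 1: 1 → 8 → 3 → 2 → 5 → 1, closing the cycle (1, 8, 3, 2, 5).
Continuing from each remaining unvisited element yields (1, 8, 3, 2, 5)(4, 6).

(1, 8, 3, 2, 5)(4, 6)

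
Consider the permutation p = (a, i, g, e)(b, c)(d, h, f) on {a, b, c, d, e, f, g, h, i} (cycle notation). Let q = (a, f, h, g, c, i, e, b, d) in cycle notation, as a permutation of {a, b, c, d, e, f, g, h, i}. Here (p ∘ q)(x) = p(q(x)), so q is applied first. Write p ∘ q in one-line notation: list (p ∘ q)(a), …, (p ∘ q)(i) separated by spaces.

d h g i c f b e a

Chase each element through q then p: a → f → d; b → d → h; c → i → g; d → a → i; e → b → c; f → h → f; g → c → b; h → g → e; i → e → a.
Collecting the images, p ∘ q = [d h g i c f b e a].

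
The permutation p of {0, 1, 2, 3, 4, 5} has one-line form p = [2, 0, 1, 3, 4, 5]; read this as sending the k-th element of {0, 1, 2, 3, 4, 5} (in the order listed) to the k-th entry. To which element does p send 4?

4 is element number 5 of the domain, and entry number 5 of the one-line form is 4, so p(4) = 4.

4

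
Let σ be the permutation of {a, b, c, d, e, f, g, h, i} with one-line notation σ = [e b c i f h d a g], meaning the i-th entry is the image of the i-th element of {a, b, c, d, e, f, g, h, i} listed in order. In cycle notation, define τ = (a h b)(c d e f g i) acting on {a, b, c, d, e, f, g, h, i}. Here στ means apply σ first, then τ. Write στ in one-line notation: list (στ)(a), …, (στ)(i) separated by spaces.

Chase each element through σ then τ: a → e → f; b → b → a; c → c → d; d → i → c; e → f → g; f → h → b; g → d → e; h → a → h; i → g → i.
Collecting the images, στ = [f a d c g b e h i].

f a d c g b e h i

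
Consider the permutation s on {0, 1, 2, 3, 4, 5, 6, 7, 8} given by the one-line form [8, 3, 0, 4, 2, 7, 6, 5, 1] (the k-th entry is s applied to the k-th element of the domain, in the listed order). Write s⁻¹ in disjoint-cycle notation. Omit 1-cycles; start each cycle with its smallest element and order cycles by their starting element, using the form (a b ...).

(0 2 4 3 1 8)(5 7)

First write s in disjoint cycles: (0 8 1 3 4 2)(5 7).
The inverse reverses every cycle; in canonical form, s⁻¹ = (0 2 4 3 1 8)(5 7).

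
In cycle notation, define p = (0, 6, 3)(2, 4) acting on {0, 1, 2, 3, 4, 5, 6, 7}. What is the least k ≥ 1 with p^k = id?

6

The disjoint cycles have lengths 3, 2, 1, 1, 1.
Since disjoint cycles commute, ord(p) = lcm(3, 2) = 6.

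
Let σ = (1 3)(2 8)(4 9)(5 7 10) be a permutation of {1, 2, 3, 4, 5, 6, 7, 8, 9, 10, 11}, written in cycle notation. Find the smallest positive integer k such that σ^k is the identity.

The cycle type of σ is (3, 2, 2, 2, 1, 1).
The order of σ is the least common multiple of its cycle lengths: lcm(3, 2, 2, 2) = 6.

6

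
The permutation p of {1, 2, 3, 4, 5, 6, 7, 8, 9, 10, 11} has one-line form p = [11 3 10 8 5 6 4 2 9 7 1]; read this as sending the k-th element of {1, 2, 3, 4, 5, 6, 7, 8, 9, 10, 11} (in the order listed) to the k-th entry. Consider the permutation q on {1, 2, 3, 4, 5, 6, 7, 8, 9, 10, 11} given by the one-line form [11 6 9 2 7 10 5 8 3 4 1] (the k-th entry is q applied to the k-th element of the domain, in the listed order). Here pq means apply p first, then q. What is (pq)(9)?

p(9) = 9, then q(9) = 3; composing gives (pq)(9) = 3.

3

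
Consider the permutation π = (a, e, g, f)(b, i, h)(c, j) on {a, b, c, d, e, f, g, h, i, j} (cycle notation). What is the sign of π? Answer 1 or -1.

The cycle lengths are 4, 3, 2, 1.
A cycle is odd iff its length is even; π has 2 even-length cycles, so sgn(π) = (−1)^2 and π is even.

1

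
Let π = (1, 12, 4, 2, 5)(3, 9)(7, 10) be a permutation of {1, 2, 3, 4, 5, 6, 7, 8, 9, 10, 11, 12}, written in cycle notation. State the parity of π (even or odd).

even

The cycle lengths are 5, 2, 2, 1, 1, 1.
A cycle is odd iff its length is even; π has 2 even-length cycles, so sgn(π) = (−1)^2 and π is even.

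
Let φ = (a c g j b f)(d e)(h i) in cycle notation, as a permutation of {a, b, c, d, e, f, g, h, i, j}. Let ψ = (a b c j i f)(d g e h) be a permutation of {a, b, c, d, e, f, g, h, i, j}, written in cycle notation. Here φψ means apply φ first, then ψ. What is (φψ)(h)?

φ(h) = i, then ψ(i) = f; composing gives (φψ)(h) = f.

f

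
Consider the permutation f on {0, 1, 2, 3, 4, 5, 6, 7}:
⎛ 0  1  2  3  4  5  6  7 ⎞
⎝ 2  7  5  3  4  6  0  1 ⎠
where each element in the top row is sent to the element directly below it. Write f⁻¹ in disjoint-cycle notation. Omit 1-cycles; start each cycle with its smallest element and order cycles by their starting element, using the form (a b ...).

(0 6 5 2)(1 7)

First write f in disjoint cycles: (0 2 5 6)(1 7).
The inverse reverses every cycle; in canonical form, f⁻¹ = (0 6 5 2)(1 7).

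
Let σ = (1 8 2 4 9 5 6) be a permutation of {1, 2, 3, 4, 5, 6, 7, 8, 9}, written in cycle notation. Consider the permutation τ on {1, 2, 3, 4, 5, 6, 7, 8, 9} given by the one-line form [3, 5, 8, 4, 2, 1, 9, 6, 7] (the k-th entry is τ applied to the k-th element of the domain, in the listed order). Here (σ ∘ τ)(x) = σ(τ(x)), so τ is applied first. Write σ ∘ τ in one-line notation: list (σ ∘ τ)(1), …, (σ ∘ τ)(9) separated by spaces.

3 6 2 9 4 8 5 1 7

For each element, apply τ then σ: 1 → 3 → 3; 2 → 5 → 6; 3 → 8 → 2; 4 → 4 → 9; 5 → 2 → 4; 6 → 1 → 8; 7 → 9 → 5; 8 → 6 → 1; 9 → 7 → 7.
Collecting the images, σ ∘ τ = [3 6 2 9 4 8 5 1 7].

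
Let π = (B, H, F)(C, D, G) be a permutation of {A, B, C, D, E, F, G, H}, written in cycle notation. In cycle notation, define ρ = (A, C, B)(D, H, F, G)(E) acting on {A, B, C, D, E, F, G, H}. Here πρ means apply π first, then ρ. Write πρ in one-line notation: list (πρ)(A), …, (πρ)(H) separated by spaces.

C F H D E A B G

For each element, apply π then ρ: A → A → C; B → H → F; C → D → H; D → G → D; E → E → E; F → B → A; G → C → B; H → F → G.
So πρ in one-line form is C F H D E A B G.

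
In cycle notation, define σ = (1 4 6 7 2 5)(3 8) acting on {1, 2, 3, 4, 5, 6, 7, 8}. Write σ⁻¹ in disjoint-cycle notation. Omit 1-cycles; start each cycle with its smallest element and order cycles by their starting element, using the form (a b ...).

If σ sends a → b within a cycle, σ⁻¹ sends b → a; equivalently, reverse each cycle.
After reversing and putting each cycle's least element first, σ⁻¹ = (1 5 2 7 6 4)(3 8).

(1 5 2 7 6 4)(3 8)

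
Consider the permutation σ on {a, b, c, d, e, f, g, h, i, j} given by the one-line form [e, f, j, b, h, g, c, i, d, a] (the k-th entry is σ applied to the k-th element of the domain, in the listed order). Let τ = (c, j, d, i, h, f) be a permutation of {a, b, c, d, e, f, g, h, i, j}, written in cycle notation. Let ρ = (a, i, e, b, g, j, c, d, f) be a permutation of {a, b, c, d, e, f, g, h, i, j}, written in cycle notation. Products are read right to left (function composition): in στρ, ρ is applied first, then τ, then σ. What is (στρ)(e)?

f

(στρ)(e) = σ(τ(ρ(e))). ρ(e) = b, then τ(b) = b, then σ(b) = f, so the result is f.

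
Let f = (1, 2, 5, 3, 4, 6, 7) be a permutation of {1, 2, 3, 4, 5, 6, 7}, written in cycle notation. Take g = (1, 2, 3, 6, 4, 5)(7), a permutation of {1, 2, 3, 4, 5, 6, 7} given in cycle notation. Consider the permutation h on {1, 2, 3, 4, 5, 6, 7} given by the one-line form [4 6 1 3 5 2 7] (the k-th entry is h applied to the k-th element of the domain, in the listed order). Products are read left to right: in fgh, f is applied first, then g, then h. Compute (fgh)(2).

4

Chase 2: f(2) = 5; g(5) = 1; h(1) = 4. Hence (fgh)(2) = 4.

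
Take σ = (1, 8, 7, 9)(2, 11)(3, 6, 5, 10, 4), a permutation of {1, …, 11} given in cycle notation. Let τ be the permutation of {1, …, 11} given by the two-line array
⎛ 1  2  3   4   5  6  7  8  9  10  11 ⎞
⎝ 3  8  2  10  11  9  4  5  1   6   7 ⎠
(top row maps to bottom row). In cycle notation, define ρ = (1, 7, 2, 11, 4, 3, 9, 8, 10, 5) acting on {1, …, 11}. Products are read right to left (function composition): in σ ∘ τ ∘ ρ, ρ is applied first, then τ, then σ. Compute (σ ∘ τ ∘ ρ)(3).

Chase 3: ρ(3) = 9; τ(9) = 1; σ(1) = 8. Hence (σ ∘ τ ∘ ρ)(3) = 8.

8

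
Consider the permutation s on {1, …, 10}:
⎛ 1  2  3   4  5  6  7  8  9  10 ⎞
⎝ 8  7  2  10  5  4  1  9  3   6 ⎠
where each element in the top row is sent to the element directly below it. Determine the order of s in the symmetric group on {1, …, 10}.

6

Writing s as disjoint cycles, the cycle lengths are 6, 3, 1.
The order of s is the least common multiple of its cycle lengths: lcm(6, 3) = 6.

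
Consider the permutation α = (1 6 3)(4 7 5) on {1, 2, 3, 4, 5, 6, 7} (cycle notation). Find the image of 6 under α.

3

6 appears in (1 6 3); the next entry (wrapping around) is 3.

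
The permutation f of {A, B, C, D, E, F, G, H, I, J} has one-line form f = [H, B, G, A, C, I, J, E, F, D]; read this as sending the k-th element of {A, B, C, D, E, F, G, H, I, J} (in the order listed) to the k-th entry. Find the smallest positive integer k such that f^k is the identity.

The disjoint-cycle form of f has cycle lengths 7, 2, 1.
Since disjoint cycles commute, ord(f) = lcm(7, 2) = 14.

14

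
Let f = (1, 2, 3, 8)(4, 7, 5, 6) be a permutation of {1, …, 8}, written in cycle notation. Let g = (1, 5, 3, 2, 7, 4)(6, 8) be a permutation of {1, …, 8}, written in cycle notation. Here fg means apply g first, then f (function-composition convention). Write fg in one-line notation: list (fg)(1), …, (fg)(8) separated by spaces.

Chase each element through g then f: 1 → 5 → 6; 2 → 7 → 5; 3 → 2 → 3; 4 → 1 → 2; 5 → 3 → 8; 6 → 8 → 1; 7 → 4 → 7; 8 → 6 → 4.
Collecting the images, fg = [6 5 3 2 8 1 7 4].

6 5 3 2 8 1 7 4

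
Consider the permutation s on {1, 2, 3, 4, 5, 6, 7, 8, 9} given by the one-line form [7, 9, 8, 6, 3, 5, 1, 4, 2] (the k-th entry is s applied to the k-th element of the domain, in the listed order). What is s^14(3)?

5

Tracing 3 → 8 → … returns to 3 after 5 steps, so 3 lies in a 5-cycle (3 8 4 6 5).
On a 5-cycle, s^5 is the identity, so s^14 = s^4 there (14 ≡ 4 mod 5).
Stepping 4 places around the cycle: 3 → 8 → 4 → 6 → 5.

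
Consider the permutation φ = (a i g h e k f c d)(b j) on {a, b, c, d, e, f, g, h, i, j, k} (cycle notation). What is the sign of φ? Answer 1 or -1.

-1

The cycle lengths are 9, 2.
A cycle is odd iff its length is even; φ has 1 even-length cycle, so sgn(φ) = (−1)^1 and φ is odd.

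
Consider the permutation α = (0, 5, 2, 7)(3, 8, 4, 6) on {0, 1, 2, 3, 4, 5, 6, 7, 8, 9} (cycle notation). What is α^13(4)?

6

4 lies in the 4-cycle (3, 8, 4, 6).
On a 4-cycle, α^4 is the identity, so α^13 = α^1 there (13 ≡ 1 mod 4).
Stepping 1 place around the cycle: 4 → 6.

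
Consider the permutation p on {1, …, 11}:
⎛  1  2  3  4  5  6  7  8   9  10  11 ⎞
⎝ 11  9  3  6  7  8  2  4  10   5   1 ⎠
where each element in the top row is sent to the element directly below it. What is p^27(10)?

Tracing 10 → 5 → … returns to 10 after 5 steps, so 10 lies in a 5-cycle (2, 9, 10, 5, 7).
On a 5-cycle, p^5 is the identity, so p^27 = p^2 there (27 ≡ 2 mod 5).
Advancing 2 steps from 10: 10 → 5 → 7.

7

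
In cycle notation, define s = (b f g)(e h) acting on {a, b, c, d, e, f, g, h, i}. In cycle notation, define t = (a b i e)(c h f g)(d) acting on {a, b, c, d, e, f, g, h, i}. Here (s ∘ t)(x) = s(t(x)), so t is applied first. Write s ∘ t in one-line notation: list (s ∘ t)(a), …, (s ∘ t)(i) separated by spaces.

f i e d a b c g h

(s ∘ t)(x) = s(t(x)). Computing each image: s(t(a)) = s(b) = f, s(t(b)) = s(i) = i, s(t(c)) = s(h) = e, s(t(d)) = s(d) = d, s(t(e)) = s(a) = a, s(t(f)) = s(g) = b, s(t(g)) = s(c) = c, s(t(h)) = s(f) = g, s(t(i)) = s(e) = h.
Hence s ∘ t = [f i e d a b c g h].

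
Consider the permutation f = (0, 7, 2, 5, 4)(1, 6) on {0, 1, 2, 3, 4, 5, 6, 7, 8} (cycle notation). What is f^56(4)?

4 lies in the 5-cycle (0, 7, 2, 5, 4).
Powers repeat with period 5 on this cycle, and 56 mod 5 = 1, so f^56(4) = f^1(4).
Stepping 1 place around the cycle: 4 → 0.

0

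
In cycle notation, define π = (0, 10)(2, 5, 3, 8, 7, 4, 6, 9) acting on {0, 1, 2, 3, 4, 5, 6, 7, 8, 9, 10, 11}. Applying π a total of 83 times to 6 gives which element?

5

6 lies in the 8-cycle (2, 5, 3, 8, 7, 4, 6, 9).
Since the cycle has length 8, π^83 acts on it the same as π^3 (83 mod 8 = 3).
Advancing 3 steps from 6: 6 → 9 → 2 → 5.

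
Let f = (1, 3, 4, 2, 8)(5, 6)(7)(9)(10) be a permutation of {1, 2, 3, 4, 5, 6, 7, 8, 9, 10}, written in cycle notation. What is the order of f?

10

The disjoint cycles have lengths 5, 2, 1, 1, 1.
Since disjoint cycles commute, ord(f) = lcm(5, 2) = 10.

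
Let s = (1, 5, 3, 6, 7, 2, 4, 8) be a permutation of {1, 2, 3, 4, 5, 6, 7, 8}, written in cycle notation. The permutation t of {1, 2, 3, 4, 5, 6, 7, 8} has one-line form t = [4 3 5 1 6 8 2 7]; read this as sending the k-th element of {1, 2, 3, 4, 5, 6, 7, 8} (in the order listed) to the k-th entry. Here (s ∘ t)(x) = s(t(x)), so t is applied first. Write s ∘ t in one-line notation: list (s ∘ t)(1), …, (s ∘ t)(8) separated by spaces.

(s ∘ t)(x) = s(t(x)). Computing each image: s(t(1)) = s(4) = 8, s(t(2)) = s(3) = 6, s(t(3)) = s(5) = 3, s(t(4)) = s(1) = 5, s(t(5)) = s(6) = 7, s(t(6)) = s(8) = 1, s(t(7)) = s(2) = 4, s(t(8)) = s(7) = 2.
Hence s ∘ t = [8 6 3 5 7 1 4 2].

8 6 3 5 7 1 4 2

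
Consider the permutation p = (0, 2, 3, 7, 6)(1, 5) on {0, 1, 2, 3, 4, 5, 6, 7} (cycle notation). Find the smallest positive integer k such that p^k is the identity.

The disjoint cycles have lengths 5, 2, 1.
The order is lcm(5, 2) = 10.

10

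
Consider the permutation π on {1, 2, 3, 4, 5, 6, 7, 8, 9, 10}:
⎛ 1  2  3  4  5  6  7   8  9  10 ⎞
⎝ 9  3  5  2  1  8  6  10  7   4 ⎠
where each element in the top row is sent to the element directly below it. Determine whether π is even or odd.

odd

In disjoint-cycle form the cycle lengths are 10.
A cycle is odd iff its length is even; π has 1 even-length cycle, so sgn(π) = (−1)^1 and π is odd.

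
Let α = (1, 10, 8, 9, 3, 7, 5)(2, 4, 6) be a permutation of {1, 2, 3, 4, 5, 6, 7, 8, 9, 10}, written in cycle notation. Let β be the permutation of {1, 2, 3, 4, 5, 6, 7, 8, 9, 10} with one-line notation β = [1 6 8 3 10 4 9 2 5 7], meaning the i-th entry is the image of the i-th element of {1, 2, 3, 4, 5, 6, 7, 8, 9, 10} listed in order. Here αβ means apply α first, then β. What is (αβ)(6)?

6

α(6) = 2, then β(2) = 6; composing gives (αβ)(6) = 6.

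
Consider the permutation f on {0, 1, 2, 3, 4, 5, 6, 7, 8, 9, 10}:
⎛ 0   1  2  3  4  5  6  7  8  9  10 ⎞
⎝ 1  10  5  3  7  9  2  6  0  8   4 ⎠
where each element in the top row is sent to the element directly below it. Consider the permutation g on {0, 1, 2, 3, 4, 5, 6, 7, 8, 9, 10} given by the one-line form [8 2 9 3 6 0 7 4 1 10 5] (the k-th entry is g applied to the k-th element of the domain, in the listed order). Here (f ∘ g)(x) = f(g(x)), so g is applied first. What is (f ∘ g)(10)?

First apply g: g(10) = 5, then f(5) = 9. Thus (f ∘ g)(10) = 9.

9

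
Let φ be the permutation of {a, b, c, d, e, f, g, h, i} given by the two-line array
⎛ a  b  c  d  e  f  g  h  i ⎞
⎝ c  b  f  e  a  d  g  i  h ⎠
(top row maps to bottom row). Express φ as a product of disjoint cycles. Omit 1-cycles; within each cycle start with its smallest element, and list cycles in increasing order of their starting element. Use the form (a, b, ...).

(a, c, f, d, e)(h, i)

From a: a → c → f → d → e → a, closing the cycle (a, c, f, d, e).
Repeating from the next unused element and collecting all non-trivial cycles gives (a, c, f, d, e)(h, i).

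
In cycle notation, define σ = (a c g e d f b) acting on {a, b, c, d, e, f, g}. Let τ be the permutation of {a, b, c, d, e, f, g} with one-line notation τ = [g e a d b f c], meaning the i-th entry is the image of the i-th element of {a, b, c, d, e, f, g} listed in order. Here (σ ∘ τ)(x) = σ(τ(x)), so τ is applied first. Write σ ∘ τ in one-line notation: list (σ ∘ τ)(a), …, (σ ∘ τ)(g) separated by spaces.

For each element, apply τ then σ: a → g → e; b → e → d; c → a → c; d → d → f; e → b → a; f → f → b; g → c → g.
Collecting the images, σ ∘ τ = [e d c f a b g].

e d c f a b g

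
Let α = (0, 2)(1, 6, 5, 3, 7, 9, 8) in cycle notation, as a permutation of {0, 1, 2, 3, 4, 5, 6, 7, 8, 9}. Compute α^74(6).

9

6 lies in the 7-cycle (1, 6, 5, 3, 7, 9, 8).
Since the cycle has length 7, α^74 acts on it the same as α^4 (74 mod 7 = 4).
Advancing 4 steps from 6: 6 → 5 → 3 → 7 → 9.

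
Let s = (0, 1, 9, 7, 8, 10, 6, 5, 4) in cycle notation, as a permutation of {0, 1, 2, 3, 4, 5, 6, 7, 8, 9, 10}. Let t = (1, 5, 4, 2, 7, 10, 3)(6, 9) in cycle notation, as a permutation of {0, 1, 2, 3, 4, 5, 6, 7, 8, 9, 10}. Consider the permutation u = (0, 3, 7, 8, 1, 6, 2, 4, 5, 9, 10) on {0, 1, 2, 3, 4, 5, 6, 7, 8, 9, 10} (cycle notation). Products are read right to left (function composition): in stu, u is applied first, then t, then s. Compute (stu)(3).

6

(stu)(3) = s(t(u(3))). u(3) = 7, then t(7) = 10, then s(10) = 6, so the result is 6.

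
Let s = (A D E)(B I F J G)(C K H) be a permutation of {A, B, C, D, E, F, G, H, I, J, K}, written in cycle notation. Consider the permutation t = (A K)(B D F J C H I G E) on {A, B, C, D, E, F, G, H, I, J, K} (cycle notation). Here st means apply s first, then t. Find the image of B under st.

G

(st)(B) = t(s(B)). s(B) = I, then t(I) = G. So (st)(B) = G.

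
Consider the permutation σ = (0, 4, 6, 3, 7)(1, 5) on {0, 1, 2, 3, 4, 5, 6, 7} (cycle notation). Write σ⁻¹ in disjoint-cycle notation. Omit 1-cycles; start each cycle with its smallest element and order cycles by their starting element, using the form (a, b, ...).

Inverting a permutation written in cycle notation just reverses the order within every cycle.
After reversing and putting each cycle's least element first, σ⁻¹ = (0, 7, 3, 6, 4)(1, 5).

(0, 7, 3, 6, 4)(1, 5)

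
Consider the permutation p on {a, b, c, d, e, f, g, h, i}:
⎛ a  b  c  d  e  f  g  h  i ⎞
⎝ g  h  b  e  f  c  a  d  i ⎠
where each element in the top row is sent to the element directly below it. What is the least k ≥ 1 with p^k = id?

6

Decomposing into disjoint cycles gives cycle lengths 6, 2, 1.
Since disjoint cycles commute, ord(p) = lcm(6, 2) = 6.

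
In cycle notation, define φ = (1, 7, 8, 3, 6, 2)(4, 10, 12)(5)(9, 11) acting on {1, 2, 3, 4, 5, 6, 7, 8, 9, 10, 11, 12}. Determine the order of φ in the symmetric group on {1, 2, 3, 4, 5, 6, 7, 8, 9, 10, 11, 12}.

The disjoint cycles have lengths 6, 3, 2, 1.
The order is lcm(6, 3, 2) = 6.

6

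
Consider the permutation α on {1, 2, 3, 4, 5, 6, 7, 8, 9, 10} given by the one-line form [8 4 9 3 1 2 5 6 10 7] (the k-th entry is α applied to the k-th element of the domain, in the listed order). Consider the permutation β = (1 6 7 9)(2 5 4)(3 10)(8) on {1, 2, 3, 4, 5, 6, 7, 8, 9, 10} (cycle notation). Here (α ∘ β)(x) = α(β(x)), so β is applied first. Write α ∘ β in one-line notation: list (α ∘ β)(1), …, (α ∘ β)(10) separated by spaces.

2 1 7 4 3 5 10 6 8 9

(α ∘ β)(x) = α(β(x)). Computing each image: α(β(1)) = α(6) = 2, α(β(2)) = α(5) = 1, α(β(3)) = α(10) = 7, α(β(4)) = α(2) = 4, α(β(5)) = α(4) = 3, α(β(6)) = α(7) = 5, α(β(7)) = α(9) = 10, α(β(8)) = α(8) = 6, α(β(9)) = α(1) = 8, α(β(10)) = α(3) = 9.
Hence α ∘ β = [2 1 7 4 3 5 10 6 8 9].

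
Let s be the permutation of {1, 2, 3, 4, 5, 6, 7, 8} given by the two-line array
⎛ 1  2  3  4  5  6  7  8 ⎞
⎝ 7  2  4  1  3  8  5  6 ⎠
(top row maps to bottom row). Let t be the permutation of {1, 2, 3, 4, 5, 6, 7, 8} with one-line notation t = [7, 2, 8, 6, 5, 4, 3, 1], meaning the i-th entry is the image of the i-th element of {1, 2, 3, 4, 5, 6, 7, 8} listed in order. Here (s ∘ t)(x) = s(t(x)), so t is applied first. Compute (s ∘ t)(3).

6

t(3) = 8, then s(8) = 6; composing gives (s ∘ t)(3) = 6.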